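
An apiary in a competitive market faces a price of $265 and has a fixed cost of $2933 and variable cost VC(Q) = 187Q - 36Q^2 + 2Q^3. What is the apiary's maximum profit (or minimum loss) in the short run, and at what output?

AVC = 187 - 36Q + 2Q^2 has its minimum $25 at Q = 9; price $265 clears that bar, so the firm operates.
MC = 187 - 72Q + 6Q^2. Setting P = MC and taking the root on the rising branch gives Q* = 13.
TR = 265·13 = 3445. TC = 2933 + 741 = 3674. Profit = 3445 − 3674 = -$229.
Shutting down would mean losing the fixed cost of $2933, so operating at a loss of $229 is better by $2704.

Profit = -$229 at Q = 13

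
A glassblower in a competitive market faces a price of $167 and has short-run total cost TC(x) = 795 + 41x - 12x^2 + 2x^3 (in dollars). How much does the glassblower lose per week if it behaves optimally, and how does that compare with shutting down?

Profit = -$11 at x = 7

AVC = 41 - 12x + 2x^2 has its minimum $23 at x = 3; price $167 clears that bar, so the firm operates.
MC = 41 - 24x + 6x^2. Setting P = MC and taking the root on the rising branch gives x* = 7.
TR = 167·7 = 1169. TC = 795 + 385 = 1180. Profit = 1169 − 1180 = -$11.
Shutting down would mean losing the fixed cost of $795, so operating at a loss of $11 is better by $784.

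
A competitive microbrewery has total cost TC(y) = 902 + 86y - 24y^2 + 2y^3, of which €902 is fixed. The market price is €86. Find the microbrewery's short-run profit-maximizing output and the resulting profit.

AVC = 86 - 24y + 2y^2 has its minimum €14 at y = 6; price €86 clears that bar, so the firm operates.
With MC = 86 - 48y + 6y^2, P = MC on the upward-sloping part at y* = 8.
TR = 86·8 = 688. TC = 902 + 176 = 1078. Profit = 688 − 1078 = -€390.
Shutting down would mean losing the fixed cost of €902, so operating at a loss of €390 is better by €512.

Profit = -€390 at y = 8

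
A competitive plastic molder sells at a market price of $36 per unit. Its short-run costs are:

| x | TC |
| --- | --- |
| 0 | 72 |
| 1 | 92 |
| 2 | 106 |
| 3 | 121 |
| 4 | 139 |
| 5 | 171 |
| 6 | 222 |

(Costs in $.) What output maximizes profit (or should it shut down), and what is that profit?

x = 5; profit = $9

Tabulate TR − TC: x=0: -72; x=1: -56; x=2: -34; x=3: -13; x=4: 5; x=5: 9; x=6: -6.
Profit is maximized at x = 5. AVC there is 99/5 = $19.80 ≤ P, so producing beats shutting down (which would give -$72).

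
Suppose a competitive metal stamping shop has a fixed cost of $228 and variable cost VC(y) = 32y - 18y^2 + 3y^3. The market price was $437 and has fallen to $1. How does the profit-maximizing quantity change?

Output falls from 9 to 0 (the firm shuts down)

MC = 32 - 36y + 9y^2; the shutdown threshold is min AVC = $5 (at y = 3).
At P = $437 ≥ min AVC, set P = MC on the rising branch: y = 9.
At P = $1 < min AVC = $5, price no longer covers variable cost at any output, so the firm shuts down: y = 0.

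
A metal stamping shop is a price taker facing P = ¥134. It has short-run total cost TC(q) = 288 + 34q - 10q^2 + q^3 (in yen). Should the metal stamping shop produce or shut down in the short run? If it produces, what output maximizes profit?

From TC, MC = TC'(q) = 34 - 20q + 3q^2 and AVC = VC/q = 34 - 10q + q^2.
AVC is minimized where dAVC/dq = -10 + 2q = 0, at q = 5; min AVC = 34 - 10·5 + 5^2 = ¥9.
Since P = ¥134 ≥ min AVC = ¥9, price covers variable cost and the firm should produce.
Solving P = MC: -100 - 20q + 3q^2 = 0 ⇒ q = -10/3 or 10. On the upward-sloping branch, q* = 10.
Check: AVC at q = 10 is ¥34 ≤ P, so revenue covers variable cost.
Profit = P·q − TC = 134·10 − 628 = ¥712.

Produce at q = 10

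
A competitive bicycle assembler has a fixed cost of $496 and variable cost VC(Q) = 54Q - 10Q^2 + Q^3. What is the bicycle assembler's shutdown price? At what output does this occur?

Short-run supply begins at min AVC. From VC = 54Q - 10Q^2 + Q^3, AVC = 54 - 10Q + Q^2.
dAVC/dQ = -10 + 2Q = 0 gives Q = 5. min AVC = 54 - 10·5 + 5^2 = 29.
For P < $29 the firm produces nothing.

$29 per unit, at Q = 5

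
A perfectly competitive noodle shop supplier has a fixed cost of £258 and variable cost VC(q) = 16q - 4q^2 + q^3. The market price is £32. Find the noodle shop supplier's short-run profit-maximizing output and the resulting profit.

AVC = 16 - 4q + q^2; min AVC = £12 at q = 2. Since P = £32 ≥ min AVC, the firm produces.
With MC = 16 - 8q + 3q^2, P = MC on the upward-sloping part at q* = 4.
TR = 32·4 = 128. TC = 258 + 64 = 322. Profit = 128 − 322 = -£194.
That loss of £194 beats the £258 the firm would lose by shutting down; producing recovers £64 of fixed cost.

Profit = -£194 at q = 4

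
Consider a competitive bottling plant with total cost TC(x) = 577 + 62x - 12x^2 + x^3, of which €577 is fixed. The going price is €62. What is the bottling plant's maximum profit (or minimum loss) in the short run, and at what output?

Profit = -€321 at x = 8

AVC = 62 - 12x + x^2; min AVC = €26 at x = 6. Since P = €62 ≥ min AVC, the firm produces.
MC = 62 - 24x + 3x^2. Setting P = MC and taking the root on the rising branch gives x* = 8.
TR = 62·8 = 496. TC = 577 + 240 = 817. Profit = 496 − 817 = -€321.
By producing, the firm covers all variable cost plus €256 of fixed cost; shutting down would lose the full €577.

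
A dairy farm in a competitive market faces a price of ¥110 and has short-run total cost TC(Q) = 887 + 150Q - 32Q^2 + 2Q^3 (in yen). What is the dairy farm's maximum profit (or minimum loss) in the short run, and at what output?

AVC = 150 - 32Q + 2Q^2; min AVC = ¥22 at Q = 8. Since P = ¥110 ≥ min AVC, the firm produces.
With MC = 150 - 64Q + 6Q^2, P = MC on the upward-sloping part at Q* = 10.
TR = 110·10 = 1100. TC = 887 + 300 = 1187. Profit = 1100 − 1187 = -¥87.
By producing, the firm covers all variable cost plus ¥800 of fixed cost; shutting down would lose the full ¥887.

Profit = -¥87 at Q = 10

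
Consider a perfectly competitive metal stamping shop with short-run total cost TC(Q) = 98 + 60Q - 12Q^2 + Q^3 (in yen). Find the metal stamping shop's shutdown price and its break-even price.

AVC = 60 - 12Q + Q^2; minimized at Q = 6, giving min AVC = ¥24. That is the shutdown price.
ATC = 98/Q + 60 - 12Q + Q^2. Setting dATC/dQ = −98/Q^2 − 12 + 2Q = 0 gives Q = 7 (since 2·7^3 − 12·7^2 = 98).
min ATC = 98/7 + 60 − 12·7 + 7^2 = ¥39. That is the break-even price.
Between these two prices the firm operates at a loss; above ¥39 it earns a profit.

Shutdown price = ¥24; break-even price = ¥39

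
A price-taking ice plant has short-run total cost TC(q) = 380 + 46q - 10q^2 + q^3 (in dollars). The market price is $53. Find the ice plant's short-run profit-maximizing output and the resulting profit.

AVC = 46 - 10q + q^2; min AVC = $21 at q = 5. Since P = $53 ≥ min AVC, the firm produces.
MC = 46 - 20q + 3q^2. Setting P = MC and taking the root on the rising branch gives q* = 7.
TR = 53·7 = 371. TC = 380 + 175 = 555. Profit = 371 − 555 = -$184.
Shutting down would mean losing the fixed cost of $380, so operating at a loss of $184 is better by $196.

Profit = -$184 at q = 7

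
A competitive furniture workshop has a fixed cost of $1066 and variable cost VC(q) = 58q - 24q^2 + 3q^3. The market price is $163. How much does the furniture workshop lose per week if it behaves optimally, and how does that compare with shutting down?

AVC = 58 - 24q + 3q^2; min AVC = $10 at q = 4. Since P = $163 ≥ min AVC, the firm produces.
With MC = 58 - 48q + 9q^2, P = MC on the upward-sloping part at q* = 7.
TR = 163·7 = 1141. TC = 1066 + 259 = 1325. Profit = 1141 − 1325 = -$184.
That loss of $184 beats the $1066 the firm would lose by shutting down; producing recovers $882 of fixed cost.

Profit = -$184 at q = 7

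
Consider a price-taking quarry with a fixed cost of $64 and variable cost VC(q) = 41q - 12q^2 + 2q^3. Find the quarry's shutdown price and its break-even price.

Shutdown price = $23; break-even price = $41

AVC = 41 - 12q + 2q^2; minimized at q = 3, giving min AVC = $23. That is the shutdown price.
ATC = 64/q + 41 - 12q + 2q^2. Setting dATC/dq = −64/q^2 − 12 + 4q = 0 gives q = 4 (since 4·4^3 − 12·4^2 = 64).
min ATC = 64/4 + 41 − 12·4 + 2·4^2 = $41. That is the break-even price.
For $23 ≤ P < $41 the firm produces at a loss; below $23 it shuts down.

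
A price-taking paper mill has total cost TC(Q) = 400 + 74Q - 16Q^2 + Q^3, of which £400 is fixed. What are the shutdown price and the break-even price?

Shutdown price = min AVC. AVC = 74 - 16Q + Q^2, with vertex at Q = 8 and minimum £10.
ATC = 400/Q + 74 - 16Q + Q^2. Setting dATC/dQ = −400/Q^2 − 16 + 2Q = 0 gives Q = 10 (since 2·10^3 − 16·10^2 = 400).
min ATC = 400/10 + 74 − 16·10 + 10^2 = £54. That is the break-even price.
Between these two prices the firm operates at a loss; above £54 it earns a profit.

Shutdown price = £10; break-even price = £54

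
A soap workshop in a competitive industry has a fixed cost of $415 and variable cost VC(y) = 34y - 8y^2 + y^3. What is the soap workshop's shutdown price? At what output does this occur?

The firm shuts down when price falls below the minimum of average variable cost. AVC = VC/y = 34 - 8y + y^2.
At the minimum of AVC, MC = AVC. MC = 34 - 16y + 3y^2; setting MC = AVC gives 2y^2 - 8y = 0, so y = 4. min AVC = 18.
For P < $18 the firm produces nothing.

$18 per unit, at y = 4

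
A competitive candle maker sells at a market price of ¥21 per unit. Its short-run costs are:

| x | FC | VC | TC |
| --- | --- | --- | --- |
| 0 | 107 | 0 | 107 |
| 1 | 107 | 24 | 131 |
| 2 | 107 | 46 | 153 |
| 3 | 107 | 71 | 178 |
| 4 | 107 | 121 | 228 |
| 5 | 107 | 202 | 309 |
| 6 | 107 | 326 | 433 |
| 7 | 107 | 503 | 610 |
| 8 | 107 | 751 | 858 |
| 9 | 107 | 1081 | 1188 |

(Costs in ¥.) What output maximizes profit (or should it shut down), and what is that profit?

x = 0 (shut down); profit = -¥107

Tabulate TR − TC: x=0: -107; x=1: -110; x=2: -111; x=3: -115; x=4: -144; x=5: -204; x=6: -307; x=7: -463; x=8: -690; x=9: -999.
Profit is highest at x = 0. Equivalently, the lowest AVC in the table is 46/2 ≈ ¥23 at x = 2, and P = ¥21 falls below it — price never covers variable cost, so the firm shuts down and loses only its fixed cost.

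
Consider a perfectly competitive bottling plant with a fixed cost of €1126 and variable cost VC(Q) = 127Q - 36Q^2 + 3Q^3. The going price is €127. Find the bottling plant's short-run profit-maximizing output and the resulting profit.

Profit = -€358 at Q = 8

AVC = 127 - 36Q + 3Q^2 has its minimum €19 at Q = 6; price €127 clears that bar, so the firm operates.
MC = 127 - 72Q + 9Q^2. Setting P = MC and taking the root on the rising branch gives Q* = 8.
TR = 127·8 = 1016. TC = 1126 + 248 = 1374. Profit = 1016 − 1374 = -€358.
That loss of €358 beats the €1126 the firm would lose by shutting down; producing recovers €768 of fixed cost.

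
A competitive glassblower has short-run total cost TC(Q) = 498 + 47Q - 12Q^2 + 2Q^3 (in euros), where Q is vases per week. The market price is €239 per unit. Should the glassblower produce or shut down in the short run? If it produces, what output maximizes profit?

Strip out fixed cost: VC = 47Q - 12Q^2 + 2Q^3. Then AVC = 47 - 12Q + 2Q^2 and MC = 47 - 24Q + 6Q^2.
The AVC parabola has its vertex at Q = 12/4 = 3, where AVC = 47 - 12·3 + 2·3^2 = €29.
Since P = €239 ≥ min AVC = €29, price covers variable cost and the firm should produce.
P = MC gives -192 - 24Q + 6Q^2 = 0, with roots -4 and 8. Take the larger (rising MC): Q* = 8.
Check: AVC at Q = 8 is €79 ≤ P, so revenue covers variable cost.
Profit = P·Q − TC = 239·8 − 1130 = €782.

Produce at Q = 8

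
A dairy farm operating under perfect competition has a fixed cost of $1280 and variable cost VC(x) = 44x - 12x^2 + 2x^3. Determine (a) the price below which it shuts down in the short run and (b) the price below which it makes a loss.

Shutdown price = $26; break-even price = $236

Shutdown price = min AVC. AVC = 44 - 12x + 2x^2, with vertex at x = 3 and minimum $26.
ATC = 1280/x + 44 - 12x + 2x^2. Setting dATC/dx = −1280/x^2 − 12 + 4x = 0 gives x = 8 (since 4·8^3 − 12·8^2 = 1280).
min ATC = 1280/8 + 44 − 12·8 + 2·8^2 = $236. That is the break-even price.
For $26 ≤ P < $236 the firm produces at a loss; below $26 it shuts down.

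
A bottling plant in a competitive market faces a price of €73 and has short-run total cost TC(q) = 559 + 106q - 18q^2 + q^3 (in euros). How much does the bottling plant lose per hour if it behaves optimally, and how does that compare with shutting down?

AVC = 106 - 18q + q^2; min AVC = €25 at q = 9. Since P = €73 ≥ min AVC, the firm produces.
MC = 106 - 36q + 3q^2. Setting P = MC and taking the root on the rising branch gives q* = 11.
TR = 73·11 = 803. TC = 559 + 319 = 878. Profit = 803 − 878 = -€75.
That loss of €75 beats the €559 the firm would lose by shutting down; producing recovers €484 of fixed cost.

Profit = -€75 at q = 11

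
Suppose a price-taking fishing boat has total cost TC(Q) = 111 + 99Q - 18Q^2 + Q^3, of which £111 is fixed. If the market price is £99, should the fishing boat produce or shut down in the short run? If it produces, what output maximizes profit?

Produce at Q = 12

Variable cost is VC = 99Q - 18Q^2 + Q^3, so AVC = VC/Q = 99 - 18Q + Q^2 and MC = dTC/dQ = 99 - 36Q + 3Q^2.
AVC hits its minimum where MC = AVC, at Q = 9, giving min AVC = 99 - 18·9 + 9^2 = £18.
P = £99 exceeds min AVC = £18, so the firm stays open.
Solving P = MC: -36Q + 3Q^2 = 0 ⇒ Q = 0 or 12. On the upward-sloping branch, Q* = 12.
Check: AVC at Q = 12 is £27 ≤ P, so revenue covers variable cost.
Profit = P·Q − TC = 99·12 − 435 = £753.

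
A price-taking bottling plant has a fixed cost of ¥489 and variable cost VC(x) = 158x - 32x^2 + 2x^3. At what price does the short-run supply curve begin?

The shutdown price is the minimum of AVC. VC = 158x - 32x^2 + 2x^3, so AVC = 158 - 32x + 2x^2.
At the minimum of AVC, MC = AVC. MC = 158 - 64x + 6x^2; setting MC = AVC gives 4x^2 - 32x = 0, so x = 8. min AVC = 30.
For P < ¥30 the firm produces nothing.

¥30 per unit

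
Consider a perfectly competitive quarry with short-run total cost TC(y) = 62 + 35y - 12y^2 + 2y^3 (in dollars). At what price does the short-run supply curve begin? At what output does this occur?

$17 per unit, at y = 3

The shutdown price is the minimum of AVC. VC = 35y - 12y^2 + 2y^3, so AVC = 35 - 12y + 2y^2.
dAVC/dy = -12 + 4y = 0 gives y = 3. min AVC = 35 - 12·3 + 2·3^2 = 17.
For P < $17 the firm produces nothing.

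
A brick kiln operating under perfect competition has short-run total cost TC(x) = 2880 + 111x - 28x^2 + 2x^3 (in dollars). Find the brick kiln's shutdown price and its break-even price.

AVC = 111 - 28x + 2x^2; minimized at x = 7, giving min AVC = $13. That is the shutdown price.
ATC = 2880/x + 111 - 28x + 2x^2. Setting dATC/dx = −2880/x^2 − 28 + 4x = 0 gives x = 12 (since 4·12^3 − 28·12^2 = 2880).
min ATC = 2880/12 + 111 − 28·12 + 2·12^2 = $303. That is the break-even price.
For $13 ≤ P < $303 the firm produces at a loss; below $13 it shuts down.

Shutdown price = $13; break-even price = $303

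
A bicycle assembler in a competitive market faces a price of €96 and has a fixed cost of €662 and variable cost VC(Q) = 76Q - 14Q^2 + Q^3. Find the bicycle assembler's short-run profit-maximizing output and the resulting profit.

AVC = 76 - 14Q + Q^2 has its minimum €27 at Q = 7; price €96 clears that bar, so the firm operates.
With MC = 76 - 28Q + 3Q^2, P = MC on the upward-sloping part at Q* = 10.
TR = 96·10 = 960. TC = 662 + 360 = 1022. Profit = 960 − 1022 = -€62.
By producing, the firm covers all variable cost plus €600 of fixed cost; shutting down would lose the full €662.

Profit = -€62 at Q = 10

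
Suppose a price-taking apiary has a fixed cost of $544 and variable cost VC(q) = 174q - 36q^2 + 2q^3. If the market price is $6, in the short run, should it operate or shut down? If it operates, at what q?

Variable cost is VC = 174q - 36q^2 + 2q^3, so AVC = VC/q = 174 - 36q + 2q^2 and MC = dTC/dq = 174 - 72q + 6q^2.
The AVC parabola has its vertex at q = 36/4 = 9, where AVC = 174 - 36·9 + 2·9^2 = $12.
P = $6 lies below min AVC = $12; no output level covers variable cost.
Shutting down limits the loss to fixed cost, $544.

Shut down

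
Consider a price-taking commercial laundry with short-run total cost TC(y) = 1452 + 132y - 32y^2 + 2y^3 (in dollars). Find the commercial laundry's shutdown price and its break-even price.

AVC = 132 - 32y + 2y^2; minimized at y = 8, giving min AVC = $4. That is the shutdown price.
ATC = 1452/y + 132 - 32y + 2y^2. Setting dATC/dy = −1452/y^2 − 32 + 4y = 0 gives y = 11 (since 4·11^3 − 32·11^2 = 1452).
min ATC = 1452/11 + 132 − 32·11 + 2·11^2 = $154. That is the break-even price.
For $4 ≤ P < $154 the firm produces at a loss; below $4 it shuts down.

Shutdown price = $4; break-even price = $154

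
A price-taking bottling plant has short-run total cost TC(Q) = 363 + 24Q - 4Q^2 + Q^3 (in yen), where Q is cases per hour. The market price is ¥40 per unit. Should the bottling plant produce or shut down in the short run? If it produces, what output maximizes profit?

Produce at Q = 4

Variable cost is VC = 24Q - 4Q^2 + Q^3, so AVC = VC/Q = 24 - 4Q + Q^2 and MC = dTC/dQ = 24 - 8Q + 3Q^2.
The AVC parabola has its vertex at Q = 4/2 = 2, where AVC = 24 - 4·2 + 2^2 = ¥20.
P = ¥40 exceeds min AVC = ¥20, so the firm stays open.
Set P = MC: 40 = 24 - 8Q + 3Q^2 → -16 - 8Q + 3Q^2 = 0. The roots are Q = -4/3 and Q = 4; the profit-maximizing output is on the rising part of MC, so Q* = 4.
Check: AVC at Q = 4 is ¥24 ≤ P, so revenue covers variable cost.
Profit = P·Q − TC = 40·4 − 459 = -¥299, a loss, but smaller than the ¥363 fixed cost the firm would lose by shutting down.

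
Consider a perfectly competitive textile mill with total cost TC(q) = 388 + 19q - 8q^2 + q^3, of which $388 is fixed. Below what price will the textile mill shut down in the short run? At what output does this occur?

The firm shuts down when price falls below the minimum of average variable cost. AVC = VC/q = 19 - 8q + q^2.
dAVC/dq = -8 + 2q = 0 gives q = 4. min AVC = 19 - 8·4 + 4^2 = 3.
So the shutdown price is $3.

$3 per unit, at q = 4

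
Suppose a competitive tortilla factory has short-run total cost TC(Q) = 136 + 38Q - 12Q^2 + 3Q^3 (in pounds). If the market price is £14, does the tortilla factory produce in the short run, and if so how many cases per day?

From TC, MC = TC'(Q) = 38 - 24Q + 9Q^2 and AVC = VC/Q = 38 - 12Q + 3Q^2.
AVC is minimized where dAVC/dQ = -12 + 6Q = 0, at Q = 2; min AVC = 38 - 12·2 + 3·2^2 = £26.
With P < min AVC (£14 < £26), every unit sold adds to the loss.
Shutting down limits the loss to fixed cost, £136.

Shut down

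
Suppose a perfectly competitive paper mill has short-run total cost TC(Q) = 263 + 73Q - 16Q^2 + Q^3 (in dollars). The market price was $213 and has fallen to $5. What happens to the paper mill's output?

MC = 73 - 32Q + 3Q^2; the shutdown threshold is min AVC = $9 (at Q = 8).
At P = $213 ≥ min AVC, set P = MC on the rising branch: Q = 14.
At P = $5 < min AVC = $9, price no longer covers variable cost at any output, so the firm shuts down: Q = 0.

Output falls from 14 to 0 (the firm shuts down)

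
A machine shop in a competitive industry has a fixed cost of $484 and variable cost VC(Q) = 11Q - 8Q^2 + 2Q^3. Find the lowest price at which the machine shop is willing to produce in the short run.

$3 per unit

The firm shuts down when price falls below the minimum of average variable cost. AVC = VC/Q = 11 - 8Q + 2Q^2.
dAVC/dQ = -8 + 4Q = 0 gives Q = 2. min AVC = 11 - 8·2 + 2·2^2 = 3.
So the shutdown price is $3.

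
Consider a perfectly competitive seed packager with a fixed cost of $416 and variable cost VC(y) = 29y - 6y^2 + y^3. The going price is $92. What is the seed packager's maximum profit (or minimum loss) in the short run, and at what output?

Profit = -$24 at y = 7

AVC = 29 - 6y + y^2; min AVC = $20 at y = 3. Since P = $92 ≥ min AVC, the firm produces.
With MC = 29 - 12y + 3y^2, P = MC on the upward-sloping part at y* = 7.
TR = 92·7 = 644. TC = 416 + 252 = 668. Profit = 644 − 668 = -$24.
By producing, the firm covers all variable cost plus $392 of fixed cost; shutting down would lose the full $416.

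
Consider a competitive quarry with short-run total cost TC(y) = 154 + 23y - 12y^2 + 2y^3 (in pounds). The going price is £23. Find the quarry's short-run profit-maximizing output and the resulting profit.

AVC = 23 - 12y + 2y^2 has its minimum £5 at y = 3; price £23 clears that bar, so the firm operates.
With MC = 23 - 24y + 6y^2, P = MC on the upward-sloping part at y* = 4.
TR = 23·4 = 92. TC = 154 + 28 = 182. Profit = 92 − 182 = -£90.
That loss of £90 beats the £154 the firm would lose by shutting down; producing recovers £64 of fixed cost.

Profit = -£90 at y = 4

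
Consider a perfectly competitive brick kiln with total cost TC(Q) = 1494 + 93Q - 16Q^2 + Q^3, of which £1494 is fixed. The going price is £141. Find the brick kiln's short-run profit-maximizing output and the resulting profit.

Profit = -£342 at Q = 12

AVC = 93 - 16Q + Q^2 has its minimum £29 at Q = 8; price £141 clears that bar, so the firm operates.
With MC = 93 - 32Q + 3Q^2, P = MC on the upward-sloping part at Q* = 12.
TR = 141·12 = 1692. TC = 1494 + 540 = 2034. Profit = 1692 − 2034 = -£342.
Shutting down would mean losing the fixed cost of £1494, so operating at a loss of £342 is better by £1152.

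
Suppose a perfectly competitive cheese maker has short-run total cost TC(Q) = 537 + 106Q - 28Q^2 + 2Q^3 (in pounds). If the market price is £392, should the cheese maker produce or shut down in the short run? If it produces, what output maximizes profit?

Produce at Q = 13

Variable cost is VC = 106Q - 28Q^2 + 2Q^3, so AVC = VC/Q = 106 - 28Q + 2Q^2 and MC = dTC/dQ = 106 - 56Q + 6Q^2.
AVC is minimized where dAVC/dQ = -28 + 4Q = 0, at Q = 7; min AVC = 106 - 28·7 + 2·7^2 = £8.
Because £392 ≥ £8, revenue can cover variable cost; the firm operates.
Solving P = MC: -286 - 56Q + 6Q^2 = 0 ⇒ Q = -11/3 or 13. On the upward-sloping branch, Q* = 13.
Check: AVC at Q = 13 is £80 ≤ P, so revenue covers variable cost.
Profit = P·Q − TC = 392·13 − 1577 = £3519.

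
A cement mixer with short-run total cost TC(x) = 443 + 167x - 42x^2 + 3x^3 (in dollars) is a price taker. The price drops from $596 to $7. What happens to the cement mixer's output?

MC = 167 - 84x + 9x^2; the shutdown threshold is min AVC = $20 (at x = 7).
At P = $596 ≥ min AVC, set P = MC on the rising branch: x = 13.
At P = $7 < min AVC = $20, price no longer covers variable cost at any output, so the firm shuts down: x = 0.

Output falls from 13 to 0 (the firm shuts down)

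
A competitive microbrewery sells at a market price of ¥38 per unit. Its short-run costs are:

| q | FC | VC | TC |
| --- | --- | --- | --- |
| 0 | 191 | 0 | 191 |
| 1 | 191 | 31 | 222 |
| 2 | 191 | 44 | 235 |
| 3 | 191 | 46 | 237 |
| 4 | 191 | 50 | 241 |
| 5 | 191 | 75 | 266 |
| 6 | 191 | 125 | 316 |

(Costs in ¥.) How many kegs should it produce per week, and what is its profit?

q = 5; profit = -¥76

Profit at each row (π = 38q − TC): q=0: -191; q=1: -184; q=2: -159; q=3: -123; q=4: -89; q=5: -76; q=6: -88.
Profit is maximized at q = 5. AVC there is 75/5 = ¥15 ≤ P, so producing beats shutting down (which would give -¥191).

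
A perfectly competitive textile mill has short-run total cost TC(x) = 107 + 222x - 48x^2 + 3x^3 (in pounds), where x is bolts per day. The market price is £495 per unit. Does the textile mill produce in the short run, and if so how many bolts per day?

Strip out fixed cost: VC = 222x - 48x^2 + 3x^3. Then AVC = 222 - 48x + 3x^2 and MC = 222 - 96x + 9x^2.
The AVC parabola has its vertex at x = 48/6 = 8, where AVC = 222 - 48·8 + 3·8^2 = £30.
Because £495 ≥ £30, revenue can cover variable cost; the firm operates.
Set P = MC: 495 = 222 - 96x + 9x^2 → -273 - 96x + 9x^2 = 0. The roots are x = -7/3 and x = 13; the profit-maximizing output is on the rising part of MC, so x* = 13.
Check: AVC at x = 13 is £105 ≤ P, so revenue covers variable cost.
Profit = P·x − TC = 495·13 − 1472 = £4963.

Produce at x = 13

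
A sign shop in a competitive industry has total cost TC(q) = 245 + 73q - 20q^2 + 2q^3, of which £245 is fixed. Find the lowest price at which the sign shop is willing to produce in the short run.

The shutdown price is the minimum of AVC. VC = 73q - 20q^2 + 2q^3, so AVC = 73 - 20q + 2q^2.
At the minimum of AVC, MC = AVC. MC = 73 - 40q + 6q^2; setting MC = AVC gives 4q^2 - 20q = 0, so q = 5. min AVC = 23.
The firm shuts down for any P below £23.

£23 per unit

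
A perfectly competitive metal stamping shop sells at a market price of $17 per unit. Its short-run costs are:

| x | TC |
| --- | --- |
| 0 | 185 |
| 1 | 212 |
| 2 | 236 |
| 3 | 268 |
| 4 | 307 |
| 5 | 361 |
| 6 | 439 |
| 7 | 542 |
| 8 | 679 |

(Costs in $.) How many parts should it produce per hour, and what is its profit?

x = 0 (shut down); profit = -$185

Tabulate TR − TC: x=0: -185; x=1: -195; x=2: -202; x=3: -217; x=4: -239; x=5: -276; x=6: -337; x=7: -423; x=8: -543.
Profit is highest at x = 0. Equivalently, the lowest AVC in the table is 51/2 ≈ $25.50 at x = 2, and P = $17 falls below it — price never covers variable cost, so the firm shuts down and loses only its fixed cost.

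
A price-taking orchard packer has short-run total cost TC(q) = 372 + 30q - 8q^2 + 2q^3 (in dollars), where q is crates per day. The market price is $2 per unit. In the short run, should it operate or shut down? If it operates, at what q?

Shut down

Variable cost is VC = 30q - 8q^2 + 2q^3, so AVC = VC/q = 30 - 8q + 2q^2 and MC = dTC/dq = 30 - 16q + 6q^2.
AVC hits its minimum where MC = AVC, at q = 2, giving min AVC = 30 - 8·2 + 2·2^2 = $22.
P = $2 lies below min AVC = $22; no output level covers variable cost.
Shutting down limits the loss to fixed cost, $372.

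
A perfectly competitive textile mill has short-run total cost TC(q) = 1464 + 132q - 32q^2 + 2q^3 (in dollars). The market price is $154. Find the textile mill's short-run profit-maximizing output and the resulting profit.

AVC = 132 - 32q + 2q^2; min AVC = $4 at q = 8. Since P = $154 ≥ min AVC, the firm produces.
MC = 132 - 64q + 6q^2. Setting P = MC and taking the root on the rising branch gives q* = 11.
TR = 154·11 = 1694. TC = 1464 + 242 = 1706. Profit = 1694 − 1706 = -$12.
By producing, the firm covers all variable cost plus $1452 of fixed cost; shutting down would lose the full $1464.

Profit = -$12 at q = 11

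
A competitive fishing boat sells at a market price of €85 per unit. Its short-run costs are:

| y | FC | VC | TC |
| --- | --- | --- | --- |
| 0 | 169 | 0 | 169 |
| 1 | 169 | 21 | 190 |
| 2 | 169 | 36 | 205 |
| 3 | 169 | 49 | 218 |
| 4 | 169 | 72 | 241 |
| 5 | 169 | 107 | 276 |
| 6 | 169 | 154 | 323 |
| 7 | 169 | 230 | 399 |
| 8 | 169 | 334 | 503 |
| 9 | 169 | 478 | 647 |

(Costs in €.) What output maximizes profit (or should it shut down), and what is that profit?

Profit at each row (π = 85y − TC): y=0: -169; y=1: -105; y=2: -35; y=3: 37; y=4: 99; y=5: 149; y=6: 187; y=7: 196; y=8: 177; y=9: 118.
Profit is maximized at y = 7. AVC there is 230/7 = €32.86 ≤ P, so producing beats shutting down (which would give -€169).

y = 7; profit = €196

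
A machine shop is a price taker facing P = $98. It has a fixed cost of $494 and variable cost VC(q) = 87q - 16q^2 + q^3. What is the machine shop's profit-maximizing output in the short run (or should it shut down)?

Strip out fixed cost: VC = 87q - 16q^2 + q^3. Then AVC = 87 - 16q + q^2 and MC = 87 - 32q + 3q^2.
The AVC parabola has its vertex at q = 16/2 = 8, where AVC = 87 - 16·8 + 8^2 = $23.
Since P = $98 ≥ min AVC = $23, price covers variable cost and the firm should produce.
Set P = MC: 98 = 87 - 32q + 3q^2 → -11 - 32q + 3q^2 = 0. The roots are q = -1/3 and q = 11; the profit-maximizing output is on the rising part of MC, so q* = 11.
Check: AVC at q = 11 is $32 ≤ P, so revenue covers variable cost.
Profit = P·q − TC = 98·11 − 846 = $232.

Produce at q = 11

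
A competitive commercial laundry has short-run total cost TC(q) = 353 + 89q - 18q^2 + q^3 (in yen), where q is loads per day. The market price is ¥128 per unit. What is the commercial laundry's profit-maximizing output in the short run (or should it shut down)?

Produce at q = 13

From TC, MC = TC'(q) = 89 - 36q + 3q^2 and AVC = VC/q = 89 - 18q + q^2.
AVC is minimized where dAVC/dq = -18 + 2q = 0, at q = 9; min AVC = 89 - 18·9 + 9^2 = ¥8.
P = ¥128 exceeds min AVC = ¥8, so the firm stays open.
Solving P = MC: -39 - 36q + 3q^2 = 0 ⇒ q = -1 or 13. On the upward-sloping branch, q* = 13.
Check: AVC at q = 13 is ¥24 ≤ P, so revenue covers variable cost.
Profit = P·q − TC = 128·13 − 665 = ¥999.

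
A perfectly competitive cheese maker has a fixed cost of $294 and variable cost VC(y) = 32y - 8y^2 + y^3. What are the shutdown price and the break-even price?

Shutdown price = $16; break-even price = $67

AVC = 32 - 8y + y^2; minimized at y = 4, giving min AVC = $16. That is the shutdown price.
ATC = 294/y + 32 - 8y + y^2. Setting dATC/dy = −294/y^2 − 8 + 2y = 0 gives y = 7 (since 2·7^3 − 8·7^2 = 294).
min ATC = 294/7 + 32 − 8·7 + 7^2 = $67. That is the break-even price.
For $16 ≤ P < $67 the firm produces at a loss; below $16 it shuts down.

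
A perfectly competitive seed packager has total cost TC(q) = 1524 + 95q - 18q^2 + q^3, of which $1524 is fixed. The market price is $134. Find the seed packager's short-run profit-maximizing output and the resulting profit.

AVC = 95 - 18q + q^2 has its minimum $14 at q = 9; price $134 clears that bar, so the firm operates.
MC = 95 - 36q + 3q^2. Setting P = MC and taking the root on the rising branch gives q* = 13.
TR = 134·13 = 1742. TC = 1524 + 390 = 1914. Profit = 1742 − 1914 = -$172.
Shutting down would mean losing the fixed cost of $1524, so operating at a loss of $172 is better by $1352.

Profit = -$172 at q = 13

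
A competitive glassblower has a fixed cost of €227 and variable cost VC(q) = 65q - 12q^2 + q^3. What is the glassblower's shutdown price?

The firm shuts down when price falls below the minimum of average variable cost. AVC = VC/q = 65 - 12q + q^2.
At the minimum of AVC, MC = AVC. MC = 65 - 24q + 3q^2; setting MC = AVC gives 2q^2 - 12q = 0, so q = 6. min AVC = 29.
For P < €29 the firm produces nothing.

€29 per unit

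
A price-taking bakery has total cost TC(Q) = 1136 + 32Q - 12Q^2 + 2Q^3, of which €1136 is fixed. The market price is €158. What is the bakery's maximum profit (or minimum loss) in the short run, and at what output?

AVC = 32 - 12Q + 2Q^2; min AVC = €14 at Q = 3. Since P = €158 ≥ min AVC, the firm produces.
With MC = 32 - 24Q + 6Q^2, P = MC on the upward-sloping part at Q* = 7.
TR = 158·7 = 1106. TC = 1136 + 322 = 1458. Profit = 1106 − 1458 = -€352.
Shutting down would mean losing the fixed cost of €1136, so operating at a loss of €352 is better by €784.

Profit = -€352 at Q = 7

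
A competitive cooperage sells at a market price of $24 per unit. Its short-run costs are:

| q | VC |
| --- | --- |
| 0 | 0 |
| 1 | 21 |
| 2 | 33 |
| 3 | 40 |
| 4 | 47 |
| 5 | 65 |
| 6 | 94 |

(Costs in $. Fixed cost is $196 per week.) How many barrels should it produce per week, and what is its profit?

Profit at each row (π = 24q − TC): q=0: -196; q=1: -193; q=2: -181; q=3: -164; q=4: -147; q=5: -141; q=6: -146.
Profit is maximized at q = 5. AVC there is 65/5 = $13 ≤ P, so producing beats shutting down (which would give -$196).

q = 5; profit = -$141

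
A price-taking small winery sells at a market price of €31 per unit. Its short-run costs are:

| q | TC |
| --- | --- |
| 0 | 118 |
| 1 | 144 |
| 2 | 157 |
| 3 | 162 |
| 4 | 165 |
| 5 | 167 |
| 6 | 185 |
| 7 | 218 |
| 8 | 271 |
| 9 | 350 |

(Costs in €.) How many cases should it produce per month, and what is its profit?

Tabulate TR − TC: q=0: -118; q=1: -113; q=2: -95; q=3: -69; q=4: -41; q=5: -12; q=6: 1; q=7: -1; q=8: -23; q=9: -71.
Profit is maximized at q = 6. AVC there is 67/6 = €11.17 ≤ P, so producing beats shutting down (which would give -€118).

q = 6; profit = €1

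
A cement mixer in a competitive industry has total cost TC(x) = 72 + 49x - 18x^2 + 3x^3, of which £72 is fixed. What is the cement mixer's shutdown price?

£22 per unit

The firm shuts down when price falls below the minimum of average variable cost. AVC = VC/x = 49 - 18x + 3x^2.
dAVC/dx = -18 + 6x = 0 gives x = 3. min AVC = 49 - 18·3 + 3·3^2 = 22.
So the shutdown price is £22.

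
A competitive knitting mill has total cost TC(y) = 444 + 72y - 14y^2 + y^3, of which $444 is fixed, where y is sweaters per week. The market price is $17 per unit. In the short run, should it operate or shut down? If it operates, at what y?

Shut down

Strip out fixed cost: VC = 72y - 14y^2 + y^3. Then AVC = 72 - 14y + y^2 and MC = 72 - 28y + 3y^2.
The AVC parabola has its vertex at y = 14/2 = 7, where AVC = 72 - 14·7 + 7^2 = $23.
With P < min AVC ($17 < $23), every unit sold adds to the loss.
Best response: produce nothing and absorb the $444 fixed cost.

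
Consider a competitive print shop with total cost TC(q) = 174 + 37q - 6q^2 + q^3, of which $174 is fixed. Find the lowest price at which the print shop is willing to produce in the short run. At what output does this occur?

Short-run supply begins at min AVC. From VC = 37q - 6q^2 + q^3, AVC = 37 - 6q + q^2.
dAVC/dq = -6 + 2q = 0 gives q = 3. min AVC = 37 - 6·3 + 3^2 = 28.
For P < $28 the firm produces nothing.

$28 per unit, at q = 3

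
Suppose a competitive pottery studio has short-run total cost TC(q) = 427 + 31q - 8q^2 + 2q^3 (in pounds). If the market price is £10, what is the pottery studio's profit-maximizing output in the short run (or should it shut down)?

Variable cost is VC = 31q - 8q^2 + 2q^3, so AVC = VC/q = 31 - 8q + 2q^2 and MC = dTC/dq = 31 - 16q + 6q^2.
The AVC parabola has its vertex at q = 8/4 = 2, where AVC = 31 - 8·2 + 2·2^2 = £23.
P = £10 lies below min AVC = £23; no output level covers variable cost.
Best response: produce nothing and absorb the £427 fixed cost.

Shut down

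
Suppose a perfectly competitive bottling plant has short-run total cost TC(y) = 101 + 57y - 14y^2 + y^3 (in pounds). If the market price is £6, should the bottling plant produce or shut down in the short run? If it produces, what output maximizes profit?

From TC, MC = TC'(y) = 57 - 28y + 3y^2 and AVC = VC/y = 57 - 14y + y^2.
The AVC parabola has its vertex at y = 14/2 = 7, where AVC = 57 - 14·7 + 7^2 = £8.
Since P = £6 < min AVC = £8, price fails to cover variable cost at any output.
Best response: produce nothing and absorb the £101 fixed cost.

Shut down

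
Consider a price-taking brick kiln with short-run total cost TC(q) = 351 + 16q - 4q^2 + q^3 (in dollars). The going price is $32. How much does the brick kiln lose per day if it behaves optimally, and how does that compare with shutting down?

Profit = -$287 at q = 4

AVC = 16 - 4q + q^2; min AVC = $12 at q = 2. Since P = $32 ≥ min AVC, the firm produces.
MC = 16 - 8q + 3q^2. Setting P = MC and taking the root on the rising branch gives q* = 4.
TR = 32·4 = 128. TC = 351 + 64 = 415. Profit = 128 − 415 = -$287.
By producing, the firm covers all variable cost plus $64 of fixed cost; shutting down would lose the full $351.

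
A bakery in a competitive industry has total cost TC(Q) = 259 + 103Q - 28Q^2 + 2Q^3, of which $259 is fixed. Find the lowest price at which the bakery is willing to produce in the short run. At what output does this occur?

$5 per unit, at Q = 7

The firm shuts down when price falls below the minimum of average variable cost. AVC = VC/Q = 103 - 28Q + 2Q^2.
At the minimum of AVC, MC = AVC. MC = 103 - 56Q + 6Q^2; setting MC = AVC gives 4Q^2 - 28Q = 0, so Q = 7. min AVC = 5.
For P < $5 the firm produces nothing.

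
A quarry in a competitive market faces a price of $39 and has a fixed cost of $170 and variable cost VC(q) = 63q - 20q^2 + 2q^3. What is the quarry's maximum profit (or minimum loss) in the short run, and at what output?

AVC = 63 - 20q + 2q^2; min AVC = $13 at q = 5. Since P = $39 ≥ min AVC, the firm produces.
With MC = 63 - 40q + 6q^2, P = MC on the upward-sloping part at q* = 6.
TR = 39·6 = 234. TC = 170 + 90 = 260. Profit = 234 − 260 = -$26.
That loss of $26 beats the $170 the firm would lose by shutting down; producing recovers $144 of fixed cost.

Profit = -$26 at q = 6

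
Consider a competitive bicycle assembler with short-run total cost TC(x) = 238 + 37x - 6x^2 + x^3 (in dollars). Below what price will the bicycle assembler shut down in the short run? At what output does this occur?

Short-run supply begins at min AVC. From VC = 37x - 6x^2 + x^3, AVC = 37 - 6x + x^2.
At the minimum of AVC, MC = AVC. MC = 37 - 12x + 3x^2; setting MC = AVC gives 2x^2 - 6x = 0, so x = 3. min AVC = 28.
The firm shuts down for any P below $28.

$28 per unit, at x = 3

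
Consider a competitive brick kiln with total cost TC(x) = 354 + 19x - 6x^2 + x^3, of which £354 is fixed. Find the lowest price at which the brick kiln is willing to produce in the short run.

The firm shuts down when price falls below the minimum of average variable cost. AVC = VC/x = 19 - 6x + x^2.
At the minimum of AVC, MC = AVC. MC = 19 - 12x + 3x^2; setting MC = AVC gives 2x^2 - 6x = 0, so x = 3. min AVC = 10.
For P < £10 the firm produces nothing.

£10 per unit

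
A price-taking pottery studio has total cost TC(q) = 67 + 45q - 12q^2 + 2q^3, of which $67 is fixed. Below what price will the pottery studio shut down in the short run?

The shutdown price is the minimum of AVC. VC = 45q - 12q^2 + 2q^3, so AVC = 45 - 12q + 2q^2.
dAVC/dq = -12 + 4q = 0 gives q = 3. min AVC = 45 - 12·3 + 2·3^2 = 27.
So the shutdown price is $27.

$27 per unit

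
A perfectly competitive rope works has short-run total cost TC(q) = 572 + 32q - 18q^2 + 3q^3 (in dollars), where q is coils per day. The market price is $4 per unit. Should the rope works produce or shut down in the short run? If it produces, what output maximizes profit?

Shut down

Variable cost is VC = 32q - 18q^2 + 3q^3, so AVC = VC/q = 32 - 18q + 3q^2 and MC = dTC/dq = 32 - 36q + 9q^2.
AVC is minimized where dAVC/dq = -18 + 6q = 0, at q = 3; min AVC = 32 - 18·3 + 3·3^2 = $5.
With P < min AVC ($4 < $5), every unit sold adds to the loss.
Shutting down limits the loss to fixed cost, $572.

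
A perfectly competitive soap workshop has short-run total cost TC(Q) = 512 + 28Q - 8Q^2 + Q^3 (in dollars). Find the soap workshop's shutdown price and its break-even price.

Shutdown price = $12; break-even price = $92

AVC = 28 - 8Q + Q^2; minimized at Q = 4, giving min AVC = $12. That is the shutdown price.
ATC = 512/Q + 28 - 8Q + Q^2. Setting dATC/dQ = −512/Q^2 − 8 + 2Q = 0 gives Q = 8 (since 2·8^3 − 8·8^2 = 512).
min ATC = 512/8 + 28 − 8·8 + 8^2 = $92. That is the break-even price.
For $12 ≤ P < $92 the firm produces at a loss; below $12 it shuts down.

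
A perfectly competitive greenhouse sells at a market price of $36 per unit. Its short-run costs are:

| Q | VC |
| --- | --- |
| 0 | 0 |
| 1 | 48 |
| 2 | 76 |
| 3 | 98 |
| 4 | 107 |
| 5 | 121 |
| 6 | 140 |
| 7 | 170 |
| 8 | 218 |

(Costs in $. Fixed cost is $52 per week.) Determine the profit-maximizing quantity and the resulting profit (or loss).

Q = 7; profit = $30

Profit at each row (π = 36Q − TC): Q=0: -52; Q=1: -64; Q=2: -56; Q=3: -42; Q=4: -15; Q=5: 7; Q=6: 24; Q=7: 30; Q=8: 18.
Profit is maximized at Q = 7. AVC there is 170/7 = $24.29 ≤ P, so producing beats shutting down (which would give -$52).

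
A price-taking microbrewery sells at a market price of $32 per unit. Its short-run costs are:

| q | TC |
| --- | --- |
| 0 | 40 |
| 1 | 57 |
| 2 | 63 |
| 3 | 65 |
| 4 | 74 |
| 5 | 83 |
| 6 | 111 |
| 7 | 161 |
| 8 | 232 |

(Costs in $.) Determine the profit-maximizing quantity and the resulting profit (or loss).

Compute π = P·q − TC at each output: q=0: -40; q=1: -25; q=2: 1; q=3: 31; q=4: 54; q=5: 77; q=6: 81; q=7: 63; q=8: 24.
Profit is maximized at q = 6. AVC there is 71/6 = $11.83 ≤ P, so producing beats shutting down (which would give -$40).

q = 6; profit = $81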